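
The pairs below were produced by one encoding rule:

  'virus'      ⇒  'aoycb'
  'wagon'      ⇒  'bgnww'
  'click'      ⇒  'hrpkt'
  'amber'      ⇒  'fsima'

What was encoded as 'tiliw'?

ocean

In virus: v→a is +5, i→o is +6, r→y is +7, u→c is +8 — the shift increases by 1 each position. The shift increases by 1 at each position, starting from +5: 5, 6, 7, ….
Undoing it on tiliw: t−5=o, i−6=c, l−7=e, i−8=a, w−9=n.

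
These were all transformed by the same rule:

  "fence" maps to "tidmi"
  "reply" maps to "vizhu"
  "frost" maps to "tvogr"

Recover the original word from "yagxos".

f(5)→t(19) and e(4)→i(8) fit y≡11x+16 (mod 26); the inverse of 11 mod 26 is 19. This is an affine cipher: with a=0,…,z=25, each position x becomes (11x+16) mod 26.
Undoing it on yagxos: y(24)→19·(24−16)≡22=w; a(0)→19·(0−16)≡8=i; g(6)→19·(6−16)≡18=s; x(23)→19·(23−16)≡3=d; o(14)→19·(14−16)≡14=o; s(18)→19·(18−16)≡12=m (all mod 26).

wisdom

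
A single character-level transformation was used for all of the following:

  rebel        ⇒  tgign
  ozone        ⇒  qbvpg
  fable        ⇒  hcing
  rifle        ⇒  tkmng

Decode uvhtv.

start

Shifts by position in rebel: pos 0: r→t (+2), pos 1: e→g (+2), pos 2: b→i (+7), pos 3: e→g (+2), pos 4: l→n (+2) — repeating every 3. It's a Vigenère-style cipher with numeric key [2,2,7]: position i shifts by key[i mod 3].
Undoing it on uvhtv: u−2=s, v−2=t, h−7=a, t−2=r, v−2=t.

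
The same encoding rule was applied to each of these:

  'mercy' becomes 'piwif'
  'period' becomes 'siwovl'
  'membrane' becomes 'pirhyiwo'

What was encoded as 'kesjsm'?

Each letter shifts forward by (position + 3), i.e. 3, 4, 5, … — the shift grows by one for each successive letter.
Undoing it on kesjsm: k−3=h, e−4=a, s−5=n, j−6=d, s−7=l, m−8=e.

handle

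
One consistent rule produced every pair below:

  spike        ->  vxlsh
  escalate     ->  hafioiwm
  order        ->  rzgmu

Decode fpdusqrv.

Shifts by position in spike: pos 0: s→v (+3), pos 1: p→x (+8), pos 2: i→l (+3), pos 3: k→s (+8) — repeating every 2. The shifts repeat in a cycle of length 2: positions 0,1,… shift by +3, +8, then the pattern repeats.
Undoing it on fpdusqrv: f−3=c, p−8=h, d−3=a, u−8=m, s−3=p, q−8=i, r−3=o, v−8=n.

champion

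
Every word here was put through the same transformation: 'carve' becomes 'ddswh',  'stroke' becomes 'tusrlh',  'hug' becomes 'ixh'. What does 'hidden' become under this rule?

The shift depends on letter class: consonant c→d is +1, but vowel a→d is +3. Vowels shift forward by 3 and consonants shift forward by 1.
On hidden: h(cons)+1=i, i(vowel)+3=l, d(cons)+1=e, d(cons)+1=e, e(vowel)+3=h, n(cons)+1=o.

ileeho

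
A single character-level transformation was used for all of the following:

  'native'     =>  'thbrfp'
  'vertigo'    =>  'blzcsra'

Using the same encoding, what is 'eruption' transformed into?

kycydtaa

In native: n→t is +6, a→h is +7, t→b is +8, i→r is +9 — the shift increases by 1 each position. Each letter shifts forward by (position + 6), i.e. 6, 7, 8, … — the shift grows by one for each successive letter.
For eruption: e+6=k, r+7=y, u+8=c, p+9=y, t+10=d, i+11=t, o+12=a, n+13=a.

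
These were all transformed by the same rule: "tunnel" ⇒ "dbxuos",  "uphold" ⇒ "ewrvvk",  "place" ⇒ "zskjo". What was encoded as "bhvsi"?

rally

It's a Vigenère-style cipher with numeric key [10,7]: position i shifts by key[i mod 2].
Reversing it on bhvsi: b−10=r, h−7=a, v−10=l, s−7=l, i−10=y.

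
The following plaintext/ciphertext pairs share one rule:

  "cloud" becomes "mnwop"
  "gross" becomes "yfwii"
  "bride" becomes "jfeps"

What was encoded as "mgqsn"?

camel

Each letter's alphabet position (a=0..z=25) is mapped through 3·x+6 mod 26 — an affine cipher.
Undoing it on mgqsn: m(12)→9·(12−6)≡2=c; g(6)→9·(6−6)≡0=a; q(16)→9·(16−6)≡12=m; s(18)→9·(18−6)≡4=e; n(13)→9·(13−6)≡11=l (all mod 26).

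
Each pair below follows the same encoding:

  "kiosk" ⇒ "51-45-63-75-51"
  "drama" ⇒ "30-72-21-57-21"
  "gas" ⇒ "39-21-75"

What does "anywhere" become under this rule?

21-60-93-87-42-33-72-33

k(#11)→51 and i(#9)→45: differences scale by 3, so n = 3·pos + 18. Each letter becomes 3×(its alphabet position, a=1..z=26) + 18.
On anywhere: a=1→21, n=14→60, y=25→93, w=23→87, h=8→42, e=5→33, r=18→72, e=5→33.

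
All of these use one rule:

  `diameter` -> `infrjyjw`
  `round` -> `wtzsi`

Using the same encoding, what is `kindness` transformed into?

pnsisjxx

Compare letters: d→i is +5, i→n is +5, a→f is +5 — a constant shift. It's a constant shift of +5 (ROT5).
Applying it to kindness: k+5=p, i+5=n, n+5=s, d+5=i, n+5=s, e+5=j, s+5=x, s+5=x.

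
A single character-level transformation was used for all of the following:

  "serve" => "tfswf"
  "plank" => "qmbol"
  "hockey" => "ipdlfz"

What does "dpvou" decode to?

count

Compare letters: s→t is +1, e→f is +1, r→s is +1 — a constant shift. Every letter moves 1 place later in the alphabet, wrapping around z→a.
Reversing it on dpvou: d−1=c, p−1=o, v−1=u, o−1=n, u−1=t.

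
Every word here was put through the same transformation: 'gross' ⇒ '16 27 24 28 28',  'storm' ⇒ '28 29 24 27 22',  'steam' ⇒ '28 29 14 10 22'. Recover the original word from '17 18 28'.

his

g is letter #7 and maps to 16: an offset of 9. Each letter is replaced by its alphabet position (a=1..z=26) + 9.
Reversing it on 17 18 28: 17→(17−9)÷1=8=h, 18→(18−9)÷1=9=i, 28→(28−9)÷1=19=s.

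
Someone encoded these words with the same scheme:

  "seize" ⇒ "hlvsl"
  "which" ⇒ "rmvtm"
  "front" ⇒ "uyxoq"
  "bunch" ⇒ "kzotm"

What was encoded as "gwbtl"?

s(18)→h(7) and e(4)→l(11) fit y≡9x+1 (mod 26); the inverse of 9 mod 26 is 3. Treating letters as 0–25, the rule is x ↦ 9x + 1 (mod 26).
Undoing it on gwbtl: g(6)→3·(6−1)≡15=p; w(22)→3·(22−1)≡11=l; b(1)→3·(1−1)≡0=a; t(19)→3·(19−1)≡2=c; l(11)→3·(11−1)≡4=e (all mod 26).

place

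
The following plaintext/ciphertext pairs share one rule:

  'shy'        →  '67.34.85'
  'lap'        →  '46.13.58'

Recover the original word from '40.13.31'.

jag

s(#19)→67 and h(#8)→34: differences scale by 3, so n = 3·pos + 10. Each letter becomes 3×(its alphabet position, a=1..z=26) + 10.
Undoing it on 40.13.31: 40→(40−10)÷3=10=j, 13→(13−10)÷3=1=a, 31→(31−10)÷3=7=g.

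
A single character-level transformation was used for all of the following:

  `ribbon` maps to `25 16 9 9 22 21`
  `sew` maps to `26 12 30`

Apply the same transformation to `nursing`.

21 28 25 26 16 21 14

Each letter is replaced by its alphabet position (a=1..z=26) + 7.
For nursing: n=14→21, u=21→28, r=18→25, s=19→26, i=9→16, n=14→21, g=7→14.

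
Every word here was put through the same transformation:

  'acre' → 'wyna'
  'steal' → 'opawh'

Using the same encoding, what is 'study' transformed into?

opqzu

Compare letters: a→w is +22, c→y is +22, r→n is +22 — a constant shift. It's a constant shift of +22 (ROT22).
For study: s+22=o, t+22=p, u+22=q, d+22=z, y+22=u.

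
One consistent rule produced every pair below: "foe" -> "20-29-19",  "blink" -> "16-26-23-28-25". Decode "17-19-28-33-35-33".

Each letter is replaced by its alphabet position (a=1..z=26) + 14.
Reversing it on 17-19-28-33-35-33: 17→(17−14)÷1=3=c, 19→(19−14)÷1=5=e, 28→(28−14)÷1=14=n, 33→(33−14)÷1=19=s, 35→(35−14)÷1=21=u, 33→(33−14)÷1=19=s.

census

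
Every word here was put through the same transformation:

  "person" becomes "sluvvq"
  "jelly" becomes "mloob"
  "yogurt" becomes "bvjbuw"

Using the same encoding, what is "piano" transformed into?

The shift depends on letter class: consonant p→s is +3, but vowel e→l is +7. Vowels shift forward by 7 and consonants shift forward by 3.
For piano: p(cons)+3=s, i(vowel)+7=p, a(vowel)+7=h, n(cons)+3=q, o(vowel)+7=v.

sphqv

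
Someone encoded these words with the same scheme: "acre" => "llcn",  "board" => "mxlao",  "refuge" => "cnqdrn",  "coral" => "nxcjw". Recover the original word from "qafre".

fruit

Shifts by position in acre: pos 0: a→l (+11), pos 1: c→l (+9), pos 2: r→c (+11), pos 3: e→n (+9) — repeating every 2. The shifts repeat in a cycle of length 2: positions 0,1,… shift by +11, +9, then the pattern repeats.
Reversing it on qafre: q−11=f, a−9=r, f−11=u, r−9=i, e−11=t.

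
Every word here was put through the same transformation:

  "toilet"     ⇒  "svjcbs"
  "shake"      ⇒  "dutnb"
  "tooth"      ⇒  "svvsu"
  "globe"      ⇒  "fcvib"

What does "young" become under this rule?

This is an affine cipher: with a=0,…,z=25, each position x becomes (15x+19) mod 26.
Applying it to young: y(24)→15·24+19≡15=p; o(14)→15·14+19≡21=v; u(20)→15·20+19≡7=h; n(13)→15·13+19≡6=g; g(6)→15·6+19≡5=f (all mod 26).

pvhgf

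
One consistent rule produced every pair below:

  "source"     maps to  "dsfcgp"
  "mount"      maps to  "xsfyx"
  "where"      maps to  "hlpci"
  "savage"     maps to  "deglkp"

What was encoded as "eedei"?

Shifts by position in source: pos 0: s→d (+11), pos 1: o→s (+4), pos 2: u→f (+11), pos 3: r→c (+11), pos 4: c→g (+4), pos 5: e→p (+11) — repeating every 3. A repeating key of period 3 is used — shifts +11, +4, +11 over and over.
Decoding eedei: e−11=t, e−4=a, d−11=s, e−11=t, i−4=e.

taste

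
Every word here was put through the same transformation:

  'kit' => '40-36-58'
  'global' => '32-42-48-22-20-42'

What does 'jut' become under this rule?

k(#11)→40 and i(#9)→36: differences scale by 2, so n = 2·pos + 18. The formula is n = 2×(alphabet index, a=1) + 18.
On jut: j=10→38, u=21→60, t=20→58.

38-60-58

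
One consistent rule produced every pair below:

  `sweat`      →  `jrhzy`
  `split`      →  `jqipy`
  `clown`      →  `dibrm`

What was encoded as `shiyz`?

s(18)→j(9) and w(22)→r(17) fit y≡15x+25 (mod 26); the inverse of 15 mod 26 is 7. Treating letters as 0–25, the rule is x ↦ 15x + 25 (mod 26).
Undoing it on shiyz: s(18)→7·(18−25)≡3=d; h(7)→7·(7−25)≡4=e; i(8)→7·(8−25)≡11=l; y(24)→7·(24−25)≡19=t; z(25)→7·(25−25)≡0=a (all mod 26).

delta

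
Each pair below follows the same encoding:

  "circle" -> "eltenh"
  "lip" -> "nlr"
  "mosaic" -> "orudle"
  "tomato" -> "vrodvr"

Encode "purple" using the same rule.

The shift depends on letter class: consonant c→e is +2, but vowel i→l is +3. Vowels shift forward by 3 and consonants shift forward by 2.
Applying it to purple: p(cons)+2=r, u(vowel)+3=x, r(cons)+2=t, p(cons)+2=r, l(cons)+2=n, e(vowel)+3=h.

rxtrnh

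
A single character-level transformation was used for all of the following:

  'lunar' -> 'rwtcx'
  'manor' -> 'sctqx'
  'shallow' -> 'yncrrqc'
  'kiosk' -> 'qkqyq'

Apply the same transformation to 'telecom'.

The shift depends on letter class: consonant l→r is +6, but vowel u→w is +2. The rule splits by letter class: vowels +2, consonants +6.
Applying it to telecom: t(cons)+6=z, e(vowel)+2=g, l(cons)+6=r, e(vowel)+2=g, c(cons)+6=i, o(vowel)+2=q, m(cons)+6=s.

zgrgiqs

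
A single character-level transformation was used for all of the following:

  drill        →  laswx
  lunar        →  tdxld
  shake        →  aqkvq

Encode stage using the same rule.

ackrq

The shift increases by 1 at each position, starting from +8: 8, 9, 10, ….
Applying it to stage: s+8=a, t+9=c, a+10=k, g+11=r, e+12=q.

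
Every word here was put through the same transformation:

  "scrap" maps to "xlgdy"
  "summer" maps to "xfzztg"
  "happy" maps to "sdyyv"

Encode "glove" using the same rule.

bihwt

This is an affine cipher: with a=0,…,z=25, each position x becomes (17x+3) mod 26.
For glove: g(6)→17·6+3≡1=b; l(11)→17·11+3≡8=i; o(14)→17·14+3≡7=h; v(21)→17·21+3≡22=w; e(4)→17·4+3≡19=t (all mod 26).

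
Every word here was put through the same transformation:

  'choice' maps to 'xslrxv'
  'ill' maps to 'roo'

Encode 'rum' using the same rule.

Each pair mirrors across the alphabet (c↔x, h↔s, o↔l): positions sum to 25. Letters are reflected about the middle of the alphabet (position → 25−position): Atbash.
On rum: r↔i, u↔f, m↔n.

ifn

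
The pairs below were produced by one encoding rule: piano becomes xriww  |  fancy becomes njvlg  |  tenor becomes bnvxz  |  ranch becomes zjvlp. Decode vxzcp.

Shifts by position in piano: pos 0: p→x (+8), pos 1: i→r (+9), pos 2: a→i (+8), pos 3: n→w (+9) — repeating every 2. The shifts repeat in a cycle of length 2: positions 0,1,… shift by +8, +9, then the pattern repeats.
Reversing it on vxzcp: v−8=n, x−9=o, z−8=r, c−9=t, p−8=h.

north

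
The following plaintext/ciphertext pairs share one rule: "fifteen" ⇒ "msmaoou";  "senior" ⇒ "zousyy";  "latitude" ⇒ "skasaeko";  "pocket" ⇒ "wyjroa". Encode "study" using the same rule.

zaekf

The shift depends on letter class: consonant f→m is +7, but vowel i→s is +10. The rule splits by letter class: vowels +10, consonants +7.
For study: s(cons)+7=z, t(cons)+7=a, u(vowel)+10=e, d(cons)+7=k, y(cons)+7=f.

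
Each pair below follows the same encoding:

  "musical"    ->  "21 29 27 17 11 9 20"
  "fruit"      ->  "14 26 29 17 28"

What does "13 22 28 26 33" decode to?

Letters become their 1-based position plus 8 (so a→9, b→10, …).
Reversing it on 13 22 28 26 33: 13→(13−8)÷1=5=e, 22→(22−8)÷1=14=n, 28→(28−8)÷1=20=t, 26→(26−8)÷1=18=r, 33→(33−8)÷1=25=y.

entry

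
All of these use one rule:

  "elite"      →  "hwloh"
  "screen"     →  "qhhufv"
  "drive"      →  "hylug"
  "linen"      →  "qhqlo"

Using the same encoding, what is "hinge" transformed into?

The output letters match the input read backwards, each shifted +3: elite reversed is etile. Read the word backwards and shift each letter +3.
On hinge: reverse → egnih; then shift: e+3=h, g+3=j, n+3=q, i+3=l, h+3=k.

hjqlk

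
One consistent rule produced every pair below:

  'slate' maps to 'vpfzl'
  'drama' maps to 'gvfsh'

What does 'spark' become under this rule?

In slate: s→v is +3, l→p is +4, a→f is +5, t→z is +6 — the shift increases by 1 each position. Each letter shifts forward by (position + 3), i.e. 3, 4, 5, … — the shift grows by one for each successive letter.
For spark: s+3=v, p+4=t, a+5=f, r+6=x, k+7=r.

vtfxr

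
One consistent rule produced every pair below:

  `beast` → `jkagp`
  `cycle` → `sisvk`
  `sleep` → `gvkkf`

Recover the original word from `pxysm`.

truck

b(1)→j(9) and e(4)→k(10) fit y≡9x+0 (mod 26); the inverse of 9 mod 26 is 3. Each letter's alphabet position (a=0..z=25) is mapped through 9·x+0 mod 26 — an affine cipher.
Undoing it on pxysm: p(15)→3·(15−0)≡19=t; x(23)→3·(23−0)≡17=r; y(24)→3·(24−0)≡20=u; s(18)→3·(18−0)≡2=c; m(12)→3·(12−0)≡10=k (all mod 26).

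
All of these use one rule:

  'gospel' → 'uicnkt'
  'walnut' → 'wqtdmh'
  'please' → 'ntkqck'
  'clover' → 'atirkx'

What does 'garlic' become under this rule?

g(6)→u(20) and o(14)→i(8) fit y≡5x+16 (mod 26); the inverse of 5 mod 26 is 21. This is an affine cipher: with a=0,…,z=25, each position x becomes (5x+16) mod 26.
For garlic: g(6)→5·6+16≡20=u; a(0)→5·0+16≡16=q; r(17)→5·17+16≡23=x; l(11)→5·11+16≡19=t; i(8)→5·8+16≡4=e; c(2)→5·2+16≡0=a (all mod 26).

uqxtea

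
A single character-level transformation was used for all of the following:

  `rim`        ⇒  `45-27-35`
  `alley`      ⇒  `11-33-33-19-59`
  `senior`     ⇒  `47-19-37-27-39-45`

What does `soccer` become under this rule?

47-39-15-15-19-45

r(#18)→45 and i(#9)→27: differences scale by 2, so n = 2·pos + 9. With a=1..z=26, the number is 2·pos + 9.
For soccer: s=19→47, o=15→39, c=3→15, c=3→15, e=5→19, r=18→45.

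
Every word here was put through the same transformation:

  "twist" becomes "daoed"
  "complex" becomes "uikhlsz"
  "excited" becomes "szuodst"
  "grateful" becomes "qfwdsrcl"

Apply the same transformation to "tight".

t(19)→d(3) and w(22)→a(0) fit y≡25x+22 (mod 26); the inverse of 25 mod 26 is 25. Each letter's alphabet position (a=0..z=25) is mapped through 25·x+22 mod 26 — an affine cipher.
Applying it to tight: t(19)→25·19+22≡3=d; i(8)→25·8+22≡14=o; g(6)→25·6+22≡16=q; h(7)→25·7+22≡15=p; t(19)→25·19+22≡3=d (all mod 26).

doqpd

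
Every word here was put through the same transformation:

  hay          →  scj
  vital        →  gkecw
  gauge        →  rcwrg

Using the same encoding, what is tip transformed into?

The shift depends on letter class: consonant h→s is +11, but vowel a→c is +2. Two shifts are in play — +2 for a/e/i/o/u, +11 for every other letter.
On tip: t(cons)+11=e, i(vowel)+2=k, p(cons)+11=a.

eka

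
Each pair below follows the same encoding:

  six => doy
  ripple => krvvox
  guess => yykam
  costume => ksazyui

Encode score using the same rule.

kxuiy

Two steps: reverse the string, then apply a Caesar shift of +6.
Applying it to score: reverse → erocs; then shift: e+6=k, r+6=x, o+6=u, c+6=i, s+6=y.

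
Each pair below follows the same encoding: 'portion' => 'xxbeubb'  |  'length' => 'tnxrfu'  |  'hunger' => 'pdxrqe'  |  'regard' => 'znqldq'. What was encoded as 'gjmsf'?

yacht

Each letter shifts forward by (position + 8), i.e. 8, 9, 10, … — the shift grows by one for each successive letter.
Reversing it on gjmsf: g−8=y, j−9=a, m−10=c, s−11=h, f−12=t.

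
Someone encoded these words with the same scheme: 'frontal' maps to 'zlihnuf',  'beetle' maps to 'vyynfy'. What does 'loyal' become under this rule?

It's a constant shift of +20 (ROT20).
For loyal: l+20=f, o+20=i, y+20=s, a+20=u, l+20=f.

fisuf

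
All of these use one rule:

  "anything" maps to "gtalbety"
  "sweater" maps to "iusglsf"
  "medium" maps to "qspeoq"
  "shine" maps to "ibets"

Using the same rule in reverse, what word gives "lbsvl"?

theft

a(0)→g(6) and n(13)→t(19) fit y≡3x+6 (mod 26); the inverse of 3 mod 26 is 9. Each letter's alphabet position (a=0..z=25) is mapped through 3·x+6 mod 26 — an affine cipher.
Undoing it on lbsvl: l(11)→9·(11−6)≡19=t; b(1)→9·(1−6)≡7=h; s(18)→9·(18−6)≡4=e; v(21)→9·(21−6)≡5=f; l(11)→9·(11−6)≡19=t (all mod 26).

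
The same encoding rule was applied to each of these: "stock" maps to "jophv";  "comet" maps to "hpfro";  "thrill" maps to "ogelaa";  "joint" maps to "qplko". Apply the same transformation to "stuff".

jotww

Treating letters as 0–25, the rule is x ↦ 5x + 23 (mod 26).
For stuff: s(18)→5·18+23≡9=j; t(19)→5·19+23≡14=o; u(20)→5·20+23≡19=t; f(5)→5·5+23≡22=w; f(5)→5·5+23≡22=w (all mod 26).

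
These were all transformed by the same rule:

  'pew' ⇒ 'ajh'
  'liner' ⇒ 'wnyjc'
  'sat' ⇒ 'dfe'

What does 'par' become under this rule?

The shift depends on letter class: consonant p→a is +11, but vowel e→j is +5. Two shifts are in play — +5 for a/e/i/o/u, +11 for every other letter.
Applying it to par: p(cons)+11=a, a(vowel)+5=f, r(cons)+11=c.

afc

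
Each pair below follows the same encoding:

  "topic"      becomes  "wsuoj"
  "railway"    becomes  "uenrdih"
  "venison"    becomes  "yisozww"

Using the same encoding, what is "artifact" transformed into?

dvyomild

In topic: t→w is +3, o→s is +4, p→u is +5, i→o is +6 — the shift increases by 1 each position. Letter i (0-indexed) is shifted by i+3, so successive shifts are 3, 4, 5, ….
For artifact: a+3=d, r+4=v, t+5=y, i+6=o, f+7=m, a+8=i, c+9=l, t+10=d.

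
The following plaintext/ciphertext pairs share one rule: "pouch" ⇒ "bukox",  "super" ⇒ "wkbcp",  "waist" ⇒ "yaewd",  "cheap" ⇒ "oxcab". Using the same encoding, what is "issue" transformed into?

Treating letters as 0–25, the rule is x ↦ 7x + 0 (mod 26).
Applying it to issue: i(8)→7·8+0≡4=e; s(18)→7·18+0≡22=w; s(18)→7·18+0≡22=w; u(20)→7·20+0≡10=k; e(4)→7·4+0≡2=c (all mod 26).

ewwkc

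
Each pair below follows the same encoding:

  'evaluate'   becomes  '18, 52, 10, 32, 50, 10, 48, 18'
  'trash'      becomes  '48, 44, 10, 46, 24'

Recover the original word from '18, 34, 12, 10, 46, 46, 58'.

With a=1..z=26, the number is 2·pos + 8.
Decoding 18, 34, 12, 10, 46, 46, 58: 18→(18−8)÷2=5=e, 34→(34−8)÷2=13=m, 12→(12−8)÷2=2=b, 10→(10−8)÷2=1=a, 46→(46−8)÷2=19=s, 46→(46−8)÷2=19=s, 58→(58−8)÷2=25=y.

embassy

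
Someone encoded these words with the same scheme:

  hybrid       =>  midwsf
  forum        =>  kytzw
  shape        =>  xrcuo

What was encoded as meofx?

human

A repeating key of period 3 is used — shifts +5, +10, +2 over and over.
Reversing it on meofx: m−5=h, e−10=u, o−2=m, f−5=a, x−10=n.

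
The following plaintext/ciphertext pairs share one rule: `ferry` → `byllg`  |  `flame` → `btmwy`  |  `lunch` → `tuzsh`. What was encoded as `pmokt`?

f(5)→b(1) and e(4)→y(24) fit y≡3x+12 (mod 26); the inverse of 3 mod 26 is 9. Treating letters as 0–25, the rule is x ↦ 3x + 12 (mod 26).
Undoing it on pmokt: p(15)→9·(15−12)≡1=b; m(12)→9·(12−12)≡0=a; o(14)→9·(14−12)≡18=s; k(10)→9·(10−12)≡8=i; t(19)→9·(19−12)≡11=l (all mod 26).

basil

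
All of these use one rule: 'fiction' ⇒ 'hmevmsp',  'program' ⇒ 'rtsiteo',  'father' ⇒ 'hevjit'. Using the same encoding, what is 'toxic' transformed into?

The shift depends on letter class: consonant f→h is +2, but vowel i→m is +4. Vowels shift forward by 4 and consonants shift forward by 2.
On toxic: t(cons)+2=v, o(vowel)+4=s, x(cons)+2=z, i(vowel)+4=m, c(cons)+2=e.

vszme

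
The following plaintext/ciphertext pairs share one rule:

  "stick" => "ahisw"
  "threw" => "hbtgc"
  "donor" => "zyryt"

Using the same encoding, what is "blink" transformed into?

ldirw

Treating letters as 0–25, the rule is x ↦ 7x + 4 (mod 26).
Applying it to blink: b(1)→7·1+4≡11=l; l(11)→7·11+4≡3=d; i(8)→7·8+4≡8=i; n(13)→7·13+4≡17=r; k(10)→7·10+4≡22=w (all mod 26).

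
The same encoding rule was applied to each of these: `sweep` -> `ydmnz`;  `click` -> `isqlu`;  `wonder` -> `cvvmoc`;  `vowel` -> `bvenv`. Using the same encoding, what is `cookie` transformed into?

ivwtsp

The shift increases by 1 at each position, starting from +6: 6, 7, 8, ….
On cookie: c+6=i, o+7=v, o+8=w, k+9=t, i+10=s, e+11=p.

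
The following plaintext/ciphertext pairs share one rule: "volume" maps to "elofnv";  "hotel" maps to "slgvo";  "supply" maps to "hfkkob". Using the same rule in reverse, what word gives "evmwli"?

vendor

Each pair mirrors across the alphabet (v↔e, o↔l, l↔o): positions sum to 25. This is the alphabet-reversal cipher (Atbash): a becomes z, b becomes y, etc.
Reversing it on evmwli: e↔v, v↔e, m↔n, w↔d, l↔o, i↔r.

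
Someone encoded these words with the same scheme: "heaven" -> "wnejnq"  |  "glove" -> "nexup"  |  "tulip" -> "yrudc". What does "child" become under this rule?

murql

The output letters match the input read backwards, each shifted +9: heaven reversed is nevaeh. The word is reversed, then every letter is shifted forward by 9.
Applying it to child: reverse → dlihc; then shift: d+9=m, l+9=u, i+9=r, h+9=q, c+9=l.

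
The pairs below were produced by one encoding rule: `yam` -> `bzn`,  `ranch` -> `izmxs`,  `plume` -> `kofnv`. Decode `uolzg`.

float

This is the alphabet-reversal cipher (Atbash): a becomes z, b becomes y, etc.
Undoing it on uolzg: u↔f, o↔l, l↔o, z↔a, g↔t.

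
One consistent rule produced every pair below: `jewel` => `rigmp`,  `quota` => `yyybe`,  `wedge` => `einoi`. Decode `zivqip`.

Shifts by position in jewel: pos 0: j→r (+8), pos 1: e→i (+4), pos 2: w→g (+10), pos 3: e→m (+8), pos 4: l→p (+4) — repeating every 3. A repeating key of period 3 is used — shifts +8, +4, +10 over and over.
Decoding zivqip: z−8=r, i−4=e, v−10=l, q−8=i, i−4=e, p−10=f.

relief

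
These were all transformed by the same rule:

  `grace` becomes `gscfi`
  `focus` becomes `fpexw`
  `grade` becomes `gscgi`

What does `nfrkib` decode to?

In grace: g→g is +0, r→s is +1, a→c is +2, c→f is +3 — the shift increases by 1 each position. The shift increases by 1 at each position, starting from +0: 0, 1, 2, ….
Reversing it on nfrkib: n−0=n, f−1=e, r−2=p, k−3=h, i−4=e, b−5=w.

nephew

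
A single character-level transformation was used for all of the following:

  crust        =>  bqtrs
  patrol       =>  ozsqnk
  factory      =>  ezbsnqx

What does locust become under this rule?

knbtrs

Compare letters: c→b is +25, r→q is +25, u→t is +25 — a constant shift. It's a constant shift of +25 (ROT25).
For locust: l+25=k, o+25=n, c+25=b, u+25=t, s+25=r, t+25=s.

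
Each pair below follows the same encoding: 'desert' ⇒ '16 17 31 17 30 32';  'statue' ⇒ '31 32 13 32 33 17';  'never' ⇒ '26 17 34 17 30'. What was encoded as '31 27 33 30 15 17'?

source

d is letter #4 and maps to 16: an offset of 12. Letters become their 1-based position plus 12 (so a→13, b→14, …).
Undoing it on 31 27 33 30 15 17: 31→(31−12)÷1=19=s, 27→(27−12)÷1=15=o, 33→(33−12)÷1=21=u, 30→(30−12)÷1=18=r, 15→(15−12)÷1=3=c, 17→(17−12)÷1=5=e.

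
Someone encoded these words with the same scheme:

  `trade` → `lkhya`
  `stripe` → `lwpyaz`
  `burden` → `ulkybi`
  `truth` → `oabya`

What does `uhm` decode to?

Read the word backwards and shift each letter +7.
Undoing it on uhm: shift back: u−7=n, h−7=a, m−7=f → naf; then reverse → fan.

fan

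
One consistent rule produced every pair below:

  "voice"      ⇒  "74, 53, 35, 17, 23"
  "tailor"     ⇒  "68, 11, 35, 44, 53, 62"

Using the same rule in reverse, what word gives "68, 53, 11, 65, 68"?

v(#22)→74 and o(#15)→53: differences scale by 3, so n = 3·pos + 8. Each letter becomes 3×(its alphabet position, a=1..z=26) + 8.
Undoing it on 68, 53, 11, 65, 68: 68→(68−8)÷3=20=t, 53→(53−8)÷3=15=o, 11→(11−8)÷3=1=a, 65→(65−8)÷3=19=s, 68→(68−8)÷3=20=t.

toast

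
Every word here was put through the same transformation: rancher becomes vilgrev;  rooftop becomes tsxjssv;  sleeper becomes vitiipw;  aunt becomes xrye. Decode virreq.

The output letters match the input read backwards, each shifted +4: rancher reversed is rehcnar. Two steps: reverse the string, then apply a Caesar shift of +4.
Reversing it on virreq: shift back: v−4=r, i−4=e, r−4=n, r−4=n, e−4=a, q−4=m → rennam; then reverse → manner.

manner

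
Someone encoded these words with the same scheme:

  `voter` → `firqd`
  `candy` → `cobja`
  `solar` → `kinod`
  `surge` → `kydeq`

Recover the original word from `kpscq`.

spice

v(21)→f(5) and o(14)→i(8) fit y≡7x+14 (mod 26); the inverse of 7 mod 26 is 15. This is an affine cipher: with a=0,…,z=25, each position x becomes (7x+14) mod 26.
Reversing it on kpscq: k(10)→15·(10−14)≡18=s; p(15)→15·(15−14)≡15=p; s(18)→15·(18−14)≡8=i; c(2)→15·(2−14)≡2=c; q(16)→15·(16−14)≡4=e (all mod 26).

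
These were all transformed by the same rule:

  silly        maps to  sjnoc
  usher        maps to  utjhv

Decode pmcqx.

plant

In silly: s→s is +0, i→j is +1, l→n is +2, l→o is +3 — the shift increases by 1 each position. Each letter shifts forward by its position index (0, 1, 2, …) — the shift grows by one for each successive letter.
Reversing it on pmcqx: p−0=p, m−1=l, c−2=a, q−3=n, x−4=t.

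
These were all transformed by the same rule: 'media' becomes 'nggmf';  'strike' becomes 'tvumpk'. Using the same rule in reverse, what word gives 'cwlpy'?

In media: m→n is +1, e→g is +2, d→g is +3, i→m is +4 — the shift increases by 1 each position. Letter i (0-indexed) is shifted by i+1, so successive shifts are 1, 2, 3, ….
Undoing it on cwlpy: c−1=b, w−2=u, l−3=i, p−4=l, y−5=t.

built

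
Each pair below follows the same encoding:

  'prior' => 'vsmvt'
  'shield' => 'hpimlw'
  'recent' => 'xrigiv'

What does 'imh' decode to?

The output letters match the input read backwards, each shifted +4: prior reversed is roirp. Read the word backwards and shift each letter +4.
Undoing it on imh: shift back: i−4=e, m−4=i, h−4=d → eid; then reverse → die.

die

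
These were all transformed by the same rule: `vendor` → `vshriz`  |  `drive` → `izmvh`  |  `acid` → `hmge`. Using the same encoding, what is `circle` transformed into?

ipgvmg

The word is reversed, then every letter is shifted forward by 4.
Applying it to circle: reverse → elcric; then shift: e+4=i, l+4=p, c+4=g, r+4=v, i+4=m, c+4=g.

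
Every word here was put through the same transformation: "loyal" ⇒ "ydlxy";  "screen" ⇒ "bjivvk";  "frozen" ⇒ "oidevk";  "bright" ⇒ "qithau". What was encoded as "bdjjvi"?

soccer

l(11)→y(24) and o(14)→d(3) fit y≡19x+23 (mod 26); the inverse of 19 mod 26 is 11. Each letter's alphabet position (a=0..z=25) is mapped through 19·x+23 mod 26 — an affine cipher.
Undoing it on bdjjvi: b(1)→11·(1−23)≡18=s; d(3)→11·(3−23)≡14=o; j(9)→11·(9−23)≡2=c; j(9)→11·(9−23)≡2=c; v(21)→11·(21−23)≡4=e; i(8)→11·(8−23)≡17=r (all mod 26).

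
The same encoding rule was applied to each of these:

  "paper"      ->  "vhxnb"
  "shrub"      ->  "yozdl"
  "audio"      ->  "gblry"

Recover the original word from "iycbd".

Letter i (0-indexed) is shifted by i+6, so successive shifts are 6, 7, 8, ….
Reversing it on iycbd: i−6=c, y−7=r, c−8=u, b−9=s, d−10=t.

crust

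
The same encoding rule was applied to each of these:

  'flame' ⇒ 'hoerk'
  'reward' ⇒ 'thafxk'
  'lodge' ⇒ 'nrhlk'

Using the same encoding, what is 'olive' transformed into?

In flame: f→h is +2, l→o is +3, a→e is +4, m→r is +5 — the shift increases by 1 each position. Each letter shifts forward by (position + 2), i.e. 2, 3, 4, … — the shift grows by one for each successive letter.
On olive: o+2=q, l+3=o, i+4=m, v+5=a, e+6=k.

qomak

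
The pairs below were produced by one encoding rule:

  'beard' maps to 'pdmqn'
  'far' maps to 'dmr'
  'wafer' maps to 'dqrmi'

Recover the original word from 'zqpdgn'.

burden

The output letters match the input read backwards, each shifted +12: beard reversed is draeb. Read the word backwards and shift each letter +12.
Undoing it on zqpdgn: shift back: z−12=n, q−12=e, p−12=d, d−12=r, g−12=u, n−12=b → nedrub; then reverse → burden.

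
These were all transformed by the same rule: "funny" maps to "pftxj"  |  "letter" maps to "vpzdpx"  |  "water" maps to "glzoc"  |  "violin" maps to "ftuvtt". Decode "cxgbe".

Shifts by position in funny: pos 0: f→p (+10), pos 1: u→f (+11), pos 2: n→t (+6), pos 3: n→x (+10), pos 4: y→j (+11) — repeating every 3. A repeating key of period 3 is used — shifts +10, +11, +6 over and over.
Reversing it on cxgbe: c−10=s, x−11=m, g−6=a, b−10=r, e−11=t.

smart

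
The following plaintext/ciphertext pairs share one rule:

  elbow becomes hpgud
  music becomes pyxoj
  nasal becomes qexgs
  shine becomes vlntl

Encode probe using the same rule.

In elbow: e→h is +3, l→p is +4, b→g is +5, o→u is +6 — the shift increases by 1 each position. Each letter shifts forward by (position + 3), i.e. 3, 4, 5, … — the shift grows by one for each successive letter.
For probe: p+3=s, r+4=v, o+5=t, b+6=h, e+7=l.

svthl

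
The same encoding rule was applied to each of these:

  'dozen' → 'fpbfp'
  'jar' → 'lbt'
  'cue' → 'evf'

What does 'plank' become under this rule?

rnbpm

Two shifts are in play — +1 for a/e/i/o/u, +2 for every other letter.
On plank: p(cons)+2=r, l(cons)+2=n, a(vowel)+1=b, n(cons)+2=p, k(cons)+2=m.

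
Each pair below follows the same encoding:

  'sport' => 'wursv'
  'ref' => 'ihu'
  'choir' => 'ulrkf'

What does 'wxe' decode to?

The output letters match the input read backwards, each shifted +3: sport reversed is trops. The word is reversed, then every letter is shifted forward by 3.
Undoing it on wxe: shift back: w−3=t, x−3=u, e−3=b → tub; then reverse → but.

but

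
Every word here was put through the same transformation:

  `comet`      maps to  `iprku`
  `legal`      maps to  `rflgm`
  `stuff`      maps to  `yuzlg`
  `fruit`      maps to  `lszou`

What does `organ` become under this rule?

Shifts by position in comet: pos 0: c→i (+6), pos 1: o→p (+1), pos 2: m→r (+5), pos 3: e→k (+6), pos 4: t→u (+1) — repeating every 3. It's a Vigenère-style cipher with numeric key [6,1,5]: position i shifts by key[i mod 3].
Applying it to organ: o+6=u, r+1=s, g+5=l, a+6=g, n+1=o.

uslgo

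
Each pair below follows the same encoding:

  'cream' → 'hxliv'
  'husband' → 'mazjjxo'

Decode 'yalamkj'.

The shift increases by 1 at each position, starting from +5: 5, 6, 7, ….
Undoing it on yalamkj: y−5=t, a−6=u, l−7=e, a−8=s, m−9=d, k−10=a, j−11=y.

tuesday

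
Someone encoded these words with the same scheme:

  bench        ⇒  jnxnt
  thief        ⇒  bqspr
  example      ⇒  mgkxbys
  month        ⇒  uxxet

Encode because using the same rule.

In bench: b→j is +8, e→n is +9, n→x is +10, c→n is +11 — the shift increases by 1 each position. Each letter shifts forward by (position + 8), i.e. 8, 9, 10, … — the shift grows by one for each successive letter.
On because: b+8=j, e+9=n, c+10=m, a+11=l, u+12=g, s+13=f, e+14=s.

jnmlgfs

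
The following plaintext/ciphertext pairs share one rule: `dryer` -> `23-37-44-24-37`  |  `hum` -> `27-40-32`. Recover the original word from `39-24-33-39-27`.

d is letter #4 and maps to 23: an offset of 19. The number is (letter's place in the alphabet, a=1) + 19.
Undoing it on 39-24-33-39-27: 39→(39−19)÷1=20=t, 24→(24−19)÷1=5=e, 33→(33−19)÷1=14=n, 39→(39−19)÷1=20=t, 27→(27−19)÷1=8=h.

tenth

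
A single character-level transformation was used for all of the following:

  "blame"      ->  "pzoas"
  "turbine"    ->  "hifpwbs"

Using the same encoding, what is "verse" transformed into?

jsfgs

Compare letters: b→p is +14, l→z is +14, a→o is +14 — a constant shift. It's a constant shift of +14 (ROT14).
For verse: v+14=j, e+14=s, r+14=f, s+14=g, e+14=s.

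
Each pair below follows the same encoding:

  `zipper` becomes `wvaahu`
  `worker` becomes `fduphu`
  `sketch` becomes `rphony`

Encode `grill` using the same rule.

z(25)→w(22) and i(8)→v(21) fit y≡23x+19 (mod 26); the inverse of 23 mod 26 is 17. This is an affine cipher: with a=0,…,z=25, each position x becomes (23x+19) mod 26.
On grill: g(6)→23·6+19≡1=b; r(17)→23·17+19≡20=u; i(8)→23·8+19≡21=v; l(11)→23·11+19≡12=m; l(11)→23·11+19≡12=m (all mod 26).

buvmm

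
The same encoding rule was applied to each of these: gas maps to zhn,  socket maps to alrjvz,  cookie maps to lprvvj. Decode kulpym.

friend

The output letters match the input read backwards, each shifted +7: gas reversed is sag. Two steps: reverse the string, then apply a Caesar shift of +7.
Reversing it on kulpym: shift back: k−7=d, u−7=n, l−7=e, p−7=i, y−7=r, m−7=f → dneirf; then reverse → friend.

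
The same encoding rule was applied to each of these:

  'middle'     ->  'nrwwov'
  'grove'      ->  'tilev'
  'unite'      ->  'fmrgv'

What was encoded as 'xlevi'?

Letters are reflected about the middle of the alphabet (position → 25−position): Atbash.
Undoing it on xlevi: x↔c, l↔o, e↔v, v↔e, i↔r.

cover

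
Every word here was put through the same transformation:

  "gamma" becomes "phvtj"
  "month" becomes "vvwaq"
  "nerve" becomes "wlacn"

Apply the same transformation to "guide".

pbrkn

Shifts by position in gamma: pos 0: g→p (+9), pos 1: a→h (+7), pos 2: m→v (+9), pos 3: m→t (+7) — repeating every 2. The shifts repeat in a cycle of length 2: positions 0,1,… shift by +9, +7, then the pattern repeats.
Applying it to guide: g+9=p, u+7=b, i+9=r, d+7=k, e+9=n.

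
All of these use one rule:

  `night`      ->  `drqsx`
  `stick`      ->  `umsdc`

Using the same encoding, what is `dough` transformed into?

The output letters match the input read backwards, each shifted +10: night reversed is thgin. Read the word backwards and shift each letter +10.
For dough: reverse → hguod; then shift: h+10=r, g+10=q, u+10=e, o+10=y, d+10=n.

rqeyn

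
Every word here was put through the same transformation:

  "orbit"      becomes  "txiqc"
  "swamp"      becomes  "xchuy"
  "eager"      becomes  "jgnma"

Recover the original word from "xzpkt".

stick

In orbit: o→t is +5, r→x is +6, b→i is +7, i→q is +8 — the shift increases by 1 each position. The shift increases by 1 at each position, starting from +5: 5, 6, 7, ….
Undoing it on xzpkt: x−5=s, z−6=t, p−7=i, k−8=c, t−9=k.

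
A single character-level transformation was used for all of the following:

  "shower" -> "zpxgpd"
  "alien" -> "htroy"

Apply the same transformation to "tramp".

In shower: s→z is +7, h→p is +8, o→x is +9, w→g is +10 — the shift increases by 1 each position. Each letter shifts forward by (position + 7), i.e. 7, 8, 9, … — the shift grows by one for each successive letter.
On tramp: t+7=a, r+8=z, a+9=j, m+10=w, p+11=a.

azjwa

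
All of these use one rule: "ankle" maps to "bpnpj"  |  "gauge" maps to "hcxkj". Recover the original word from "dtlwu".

crisp

Each letter shifts forward by (position + 1), i.e. 1, 2, 3, … — the shift grows by one for each successive letter.
Reversing it on dtlwu: d−1=c, t−2=r, l−3=i, w−4=s, u−5=p.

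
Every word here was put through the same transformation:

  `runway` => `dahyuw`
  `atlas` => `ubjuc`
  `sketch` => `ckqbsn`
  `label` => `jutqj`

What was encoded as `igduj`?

r(17)→d(3) and u(20)→a(0) fit y≡25x+20 (mod 26); the inverse of 25 mod 26 is 25. Each letter's alphabet position (a=0..z=25) is mapped through 25·x+20 mod 26 — an affine cipher.
Undoing it on igduj: i(8)→25·(8−20)≡12=m; g(6)→25·(6−20)≡14=o; d(3)→25·(3−20)≡17=r; u(20)→25·(20−20)≡0=a; j(9)→25·(9−20)≡11=l (all mod 26).

moral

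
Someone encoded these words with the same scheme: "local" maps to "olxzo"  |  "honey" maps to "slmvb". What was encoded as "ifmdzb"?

Each letter is replaced by its mirror in the alphabet: a↔z, b↔y, c↔x, and so on (the Atbash cipher).
Reversing it on ifmdzb: i↔r, f↔u, m↔n, d↔w, z↔a, b↔y.

runway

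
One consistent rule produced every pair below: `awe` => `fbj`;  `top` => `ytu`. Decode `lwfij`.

grade

Compare letters: a→f is +5, w→b is +5, e→j is +5 — a constant shift. It's a constant shift of +5 (ROT5).
Decoding lwfij: l−5=g, w−5=r, f−5=a, i−5=d, j−5=e.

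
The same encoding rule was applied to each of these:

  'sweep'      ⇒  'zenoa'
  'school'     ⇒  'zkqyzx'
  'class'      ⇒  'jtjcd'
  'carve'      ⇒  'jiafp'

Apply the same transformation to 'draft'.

kzjpe

In sweep: s→z is +7, w→e is +8, e→n is +9, e→o is +10 — the shift increases by 1 each position. Letter i (0-indexed) is shifted by i+7, so successive shifts are 7, 8, 9, ….
Applying it to draft: d+7=k, r+8=z, a+9=j, f+10=p, t+11=e.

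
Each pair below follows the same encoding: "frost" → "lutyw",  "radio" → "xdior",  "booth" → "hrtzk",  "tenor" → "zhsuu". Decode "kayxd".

Shifts by position in frost: pos 0: f→l (+6), pos 1: r→u (+3), pos 2: o→t (+5), pos 3: s→y (+6), pos 4: t→w (+3) — repeating every 3. The shifts repeat in a cycle of length 3: positions 0,1,… shift by +6, +3, +5, then the pattern repeats.
Reversing it on kayxd: k−6=e, a−3=x, y−5=t, x−6=r, d−3=a.

extra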